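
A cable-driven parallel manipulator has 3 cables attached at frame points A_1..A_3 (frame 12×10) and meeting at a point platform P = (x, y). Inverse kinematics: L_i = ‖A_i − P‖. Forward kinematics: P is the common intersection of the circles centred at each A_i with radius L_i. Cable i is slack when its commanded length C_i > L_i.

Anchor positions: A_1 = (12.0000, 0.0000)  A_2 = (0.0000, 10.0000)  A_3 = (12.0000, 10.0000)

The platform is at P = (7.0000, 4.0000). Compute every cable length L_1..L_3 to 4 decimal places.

(6.4031, 9.2195, 7.8102)

cable 1: Δx=5.0000, Δy=-4.0000; L_1 = √(Δx²+Δy²) = 6.4031
cable 2: Δx=-7.0000, Δy=6.0000; L_2 = √(Δx²+Δy²) = 9.2195
cable 3: Δx=5.0000, Δy=6.0000; L_3 = √(Δx²+Δy²) = 7.8102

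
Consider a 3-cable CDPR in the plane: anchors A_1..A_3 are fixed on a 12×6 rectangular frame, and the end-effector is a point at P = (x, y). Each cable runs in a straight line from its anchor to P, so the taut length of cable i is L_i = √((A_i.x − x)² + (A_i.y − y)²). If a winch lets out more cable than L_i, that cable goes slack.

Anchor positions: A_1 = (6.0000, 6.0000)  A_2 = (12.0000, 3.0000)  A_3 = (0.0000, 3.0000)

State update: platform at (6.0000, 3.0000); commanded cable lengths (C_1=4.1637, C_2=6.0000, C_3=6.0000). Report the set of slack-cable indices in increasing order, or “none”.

cable 1: √((0.0000)²+(3.0000)²)=3.0000, C_1=4.1637: slack
cable 2: √((6.0000)²+(0.0000)²)=6.0000, C_2=6.0000: taut
cable 3: √((-6.0000)²+(0.0000)²)=6.0000, C_3=6.0000: taut

1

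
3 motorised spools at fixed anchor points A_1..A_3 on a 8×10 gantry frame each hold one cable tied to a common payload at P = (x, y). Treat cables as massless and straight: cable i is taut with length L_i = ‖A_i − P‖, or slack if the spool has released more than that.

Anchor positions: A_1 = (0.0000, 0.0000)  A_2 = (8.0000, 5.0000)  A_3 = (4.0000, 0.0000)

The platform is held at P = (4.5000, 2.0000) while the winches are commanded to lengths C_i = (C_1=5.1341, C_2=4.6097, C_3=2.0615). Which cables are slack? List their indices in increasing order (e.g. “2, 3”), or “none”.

1

i=1: geometric 4.9244 vs commanded 5.1341 ⇒ slack
i=2: geometric 4.6098 vs commanded 4.6097 ⇒ taut
i=3: geometric 2.0616 vs commanded 2.0615 ⇒ taut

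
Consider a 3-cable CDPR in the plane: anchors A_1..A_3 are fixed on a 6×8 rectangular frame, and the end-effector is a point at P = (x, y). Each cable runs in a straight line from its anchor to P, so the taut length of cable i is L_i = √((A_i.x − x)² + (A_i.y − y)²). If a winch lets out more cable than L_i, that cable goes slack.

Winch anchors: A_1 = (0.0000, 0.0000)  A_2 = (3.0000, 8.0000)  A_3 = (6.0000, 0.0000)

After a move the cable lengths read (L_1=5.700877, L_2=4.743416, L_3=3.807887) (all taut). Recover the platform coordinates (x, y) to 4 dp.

(4.5000, 3.5000)

each cable: (A_i−P)·(A_i−P) = L_i²; let k_i = ‖A_i‖²−L_i²
k_1 = 0.0000+0.0000−32.5000 = -32.5000
row 1: -6.0000x − 16.0000y = -83.0000  (k_2=50.5000)
row 2: -12.0000x + 0.0000y = -54.0000  (k_3=21.5000)
Cramer on rows 1–2 → x = 4.5000, y = 3.5000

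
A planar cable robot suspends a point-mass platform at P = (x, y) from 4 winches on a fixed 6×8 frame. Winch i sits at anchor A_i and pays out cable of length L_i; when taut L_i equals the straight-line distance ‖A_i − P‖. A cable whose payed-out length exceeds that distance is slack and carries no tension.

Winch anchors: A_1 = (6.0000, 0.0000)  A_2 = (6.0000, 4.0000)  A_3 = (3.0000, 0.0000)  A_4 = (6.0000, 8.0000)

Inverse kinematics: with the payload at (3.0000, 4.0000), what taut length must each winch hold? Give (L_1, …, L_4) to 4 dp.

(5.0000, 3.0000, 4.0000, 5.0000)

cable 1: Δx=3.0000, Δy=-4.0000; L_1 = √(Δx²+Δy²) = 5.0000
cable 2: Δx=3.0000, Δy=0.0000; L_2 = √(Δx²+Δy²) = 3.0000
cable 3: Δx=0.0000, Δy=-4.0000; L_3 = √(Δx²+Δy²) = 4.0000
cable 4: Δx=3.0000, Δy=4.0000; L_4 = √(Δx²+Δy²) = 5.0000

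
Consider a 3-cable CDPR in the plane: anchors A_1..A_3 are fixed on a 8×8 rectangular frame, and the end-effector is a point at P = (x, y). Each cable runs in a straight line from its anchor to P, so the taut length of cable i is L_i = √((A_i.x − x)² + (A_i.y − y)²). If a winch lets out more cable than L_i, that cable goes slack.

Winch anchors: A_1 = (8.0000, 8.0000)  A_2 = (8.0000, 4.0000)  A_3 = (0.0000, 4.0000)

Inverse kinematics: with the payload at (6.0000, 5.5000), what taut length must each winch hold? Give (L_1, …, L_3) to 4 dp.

(3.2016, 2.5000, 6.1847)

L_1 = √((8.0000−6.0000)² + (8.0000−5.5000)²) = 3.2016
L_2 = √((8.0000−6.0000)² + (4.0000−5.5000)²) = 2.5000
L_3 = √((0.0000−6.0000)² + (4.0000−5.5000)²) = 6.1847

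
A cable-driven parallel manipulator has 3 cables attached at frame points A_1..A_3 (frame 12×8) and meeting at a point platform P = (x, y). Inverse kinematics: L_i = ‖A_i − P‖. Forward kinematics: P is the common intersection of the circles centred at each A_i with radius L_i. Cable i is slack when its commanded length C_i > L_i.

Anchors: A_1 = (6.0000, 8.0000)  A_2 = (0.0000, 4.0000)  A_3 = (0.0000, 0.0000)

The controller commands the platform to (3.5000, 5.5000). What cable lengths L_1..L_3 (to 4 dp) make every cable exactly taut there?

cable 1: Δx=2.5000, Δy=2.5000; L_1 = √(Δx²+Δy²) = 3.5355
cable 2: Δx=-3.5000, Δy=-1.5000; L_2 = √(Δx²+Δy²) = 3.8079
cable 3: Δx=-3.5000, Δy=-5.5000; L_3 = √(Δx²+Δy²) = 6.5192

(3.5355, 3.8079, 6.5192)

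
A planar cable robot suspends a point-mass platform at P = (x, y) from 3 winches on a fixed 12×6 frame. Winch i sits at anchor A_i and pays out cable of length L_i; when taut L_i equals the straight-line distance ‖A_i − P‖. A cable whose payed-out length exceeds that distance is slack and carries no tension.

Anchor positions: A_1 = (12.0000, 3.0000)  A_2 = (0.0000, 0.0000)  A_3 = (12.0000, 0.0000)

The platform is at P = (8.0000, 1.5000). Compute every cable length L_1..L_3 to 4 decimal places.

L_1 = √((12.0000−8.0000)² + (3.0000−1.5000)²) = 4.2720
L_2 = √((0.0000−8.0000)² + (0.0000−1.5000)²) = 8.1394
L_3 = √((12.0000−8.0000)² + (0.0000−1.5000)²) = 4.2720

(4.2720, 8.1394, 4.2720)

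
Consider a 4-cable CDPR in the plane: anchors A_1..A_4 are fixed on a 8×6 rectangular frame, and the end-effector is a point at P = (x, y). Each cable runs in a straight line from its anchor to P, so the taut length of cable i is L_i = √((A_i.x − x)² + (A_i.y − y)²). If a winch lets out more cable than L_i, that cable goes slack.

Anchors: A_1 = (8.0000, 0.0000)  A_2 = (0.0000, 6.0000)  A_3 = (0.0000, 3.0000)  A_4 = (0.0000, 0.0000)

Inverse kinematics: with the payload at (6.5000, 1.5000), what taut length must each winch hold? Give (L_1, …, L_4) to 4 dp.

cable 1: Δx=1.5000, Δy=-1.5000; L_1 = √(Δx²+Δy²) = 2.1213
cable 2: Δx=-6.5000, Δy=4.5000; L_2 = √(Δx²+Δy²) = 7.9057
cable 3: Δx=-6.5000, Δy=1.5000; L_3 = √(Δx²+Δy²) = 6.6708
cable 4: Δx=-6.5000, Δy=-1.5000; L_4 = √(Δx²+Δy²) = 6.6708

(2.1213, 7.9057, 6.6708, 6.6708)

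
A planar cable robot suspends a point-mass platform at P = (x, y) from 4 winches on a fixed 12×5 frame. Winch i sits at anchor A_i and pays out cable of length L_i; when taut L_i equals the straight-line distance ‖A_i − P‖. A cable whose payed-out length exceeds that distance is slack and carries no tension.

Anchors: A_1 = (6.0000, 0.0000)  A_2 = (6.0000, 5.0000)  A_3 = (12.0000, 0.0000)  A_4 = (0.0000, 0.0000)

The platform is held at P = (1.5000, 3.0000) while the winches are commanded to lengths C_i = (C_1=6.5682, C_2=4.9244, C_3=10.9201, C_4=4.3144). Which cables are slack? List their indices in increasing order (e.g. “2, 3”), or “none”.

1, 4

cable 1: L_1 = ‖A_1−P‖ = 5.4083;  C_1 = 6.5682 → slack
cable 2: L_2 = ‖A_2−P‖ = 4.9244;  C_2 = 4.9244 → taut
cable 3: L_3 = ‖A_3−P‖ = 10.9202;  C_3 = 10.9201 → taut
cable 4: L_4 = ‖A_4−P‖ = 3.3541;  C_4 = 4.3144 → slack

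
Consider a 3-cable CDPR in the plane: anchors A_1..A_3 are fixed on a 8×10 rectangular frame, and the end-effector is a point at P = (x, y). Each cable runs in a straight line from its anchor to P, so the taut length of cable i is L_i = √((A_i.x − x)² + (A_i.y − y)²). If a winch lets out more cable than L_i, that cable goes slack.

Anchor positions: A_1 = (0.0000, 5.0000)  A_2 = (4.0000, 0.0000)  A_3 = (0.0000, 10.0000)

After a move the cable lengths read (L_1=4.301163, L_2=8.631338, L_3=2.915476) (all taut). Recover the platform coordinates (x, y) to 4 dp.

each cable: (A_i−P)·(A_i−P) = L_i²; let c_i = ‖A_i‖²−L_i²
c_1 = 0.0000+25.0000−18.5000 = 6.5000
row 1: -8.0000x + 10.0000y = 65.0000  (c_2=-58.5000)
row 2: 0.0000x − 10.0000y = -85.0000  (c_3=91.5000)
Cramer on rows 1–2 → x = 2.5000, y = 8.5000

(2.5000, 8.5000)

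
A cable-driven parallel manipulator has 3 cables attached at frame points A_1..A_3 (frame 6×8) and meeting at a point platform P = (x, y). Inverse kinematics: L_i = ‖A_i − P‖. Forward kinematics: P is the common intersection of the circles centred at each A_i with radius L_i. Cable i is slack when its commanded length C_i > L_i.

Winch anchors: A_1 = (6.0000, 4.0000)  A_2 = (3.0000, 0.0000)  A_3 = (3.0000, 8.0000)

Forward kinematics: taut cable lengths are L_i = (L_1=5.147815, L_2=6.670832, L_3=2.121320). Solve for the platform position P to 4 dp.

(1.5000, 6.5000)

expand ‖A_i−P‖²=L_i² and subtract eq 1 (q_i ≔ ‖A_i‖²−L_i²)
q_1 = 36.0000+16.0000−26.5000 = 25.5000
eq1−eq2 → [6.0000  8.0000]·P = 61.0000
eq1−eq3 → [6.0000  -8.0000]·P = -43.0000
2×2 solve → P = (1.5000, 6.5000)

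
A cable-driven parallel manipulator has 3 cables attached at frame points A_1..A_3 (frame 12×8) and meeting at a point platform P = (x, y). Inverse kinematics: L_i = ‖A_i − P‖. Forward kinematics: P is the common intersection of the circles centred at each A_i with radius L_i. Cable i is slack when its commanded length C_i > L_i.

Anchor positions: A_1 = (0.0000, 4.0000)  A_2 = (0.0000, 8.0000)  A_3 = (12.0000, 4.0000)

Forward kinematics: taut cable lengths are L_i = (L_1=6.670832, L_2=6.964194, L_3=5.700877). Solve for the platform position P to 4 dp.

(6.5000, 5.5000)

each cable: (A_i−P)·(A_i−P) = L_i²; let c_i = ‖A_i‖²−L_i²
c_1 = 0.0000+16.0000−44.5000 = -28.5000
row 1: 0.0000x − 8.0000y = -44.0000  (c_2=15.5000)
row 2: -24.0000x + 0.0000y = -156.0000  (c_3=127.5000)
Cramer on rows 1–2 → x = 6.5000, y = 5.5000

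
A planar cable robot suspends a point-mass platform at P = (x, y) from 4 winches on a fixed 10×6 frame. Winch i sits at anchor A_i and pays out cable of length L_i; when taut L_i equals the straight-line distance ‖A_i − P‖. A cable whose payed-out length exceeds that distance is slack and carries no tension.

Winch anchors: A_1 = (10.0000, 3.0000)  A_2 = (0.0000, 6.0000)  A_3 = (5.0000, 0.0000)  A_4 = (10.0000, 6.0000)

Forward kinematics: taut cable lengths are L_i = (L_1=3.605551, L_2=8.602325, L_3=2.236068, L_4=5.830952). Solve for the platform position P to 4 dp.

(7.0000, 1.0000)

expand ‖A_i−P‖²=L_i² and subtract eq 1 (k_i ≔ ‖A_i‖²−L_i²)
k_1 = 100.0000+9.0000−13.0000 = 96.0000
eq1−eq2 → [20.0000  -6.0000]·P = 134.0000
eq1−eq3 → [10.0000  6.0000]·P = 76.0000
eq1−eq4 → [0.0000  -6.0000]·P = -6.0000
2×2 solve → P = (7.0000, 1.0000)
check cable 4: ‖A_4−P‖² = 34.0000 ≈ L_4² = 34.0000 ✓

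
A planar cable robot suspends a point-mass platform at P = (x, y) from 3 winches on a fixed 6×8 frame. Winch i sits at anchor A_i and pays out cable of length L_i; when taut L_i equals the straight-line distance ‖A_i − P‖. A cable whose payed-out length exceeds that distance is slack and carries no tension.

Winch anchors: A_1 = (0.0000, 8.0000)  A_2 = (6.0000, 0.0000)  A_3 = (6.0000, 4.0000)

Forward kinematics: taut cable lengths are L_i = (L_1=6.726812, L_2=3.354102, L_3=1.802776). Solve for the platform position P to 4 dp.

circle eqns → linear via eq_j − eq_1; set q_j = A_j·A_j − L_j²
q_1 = 0.0000+64.0000−45.2500 = 18.7500
-12.0000·x + 16.0000·y = q_1−q_2 = -6.0000
-12.0000·x + 8.0000·y = q_1−q_3 = -30.0000
solve first two rows → x=4.5000, y=3.0000

(4.5000, 3.0000)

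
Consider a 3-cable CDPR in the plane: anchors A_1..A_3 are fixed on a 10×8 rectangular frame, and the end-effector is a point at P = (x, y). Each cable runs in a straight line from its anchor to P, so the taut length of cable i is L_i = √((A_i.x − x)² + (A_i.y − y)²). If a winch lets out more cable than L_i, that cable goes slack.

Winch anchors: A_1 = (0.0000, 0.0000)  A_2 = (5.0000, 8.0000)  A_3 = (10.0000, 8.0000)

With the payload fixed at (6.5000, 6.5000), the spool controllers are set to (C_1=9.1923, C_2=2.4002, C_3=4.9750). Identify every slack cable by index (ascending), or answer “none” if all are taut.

2, 3

cable 1: L_1 = ‖A_1−P‖ = 9.1924;  C_1 = 9.1923 → taut
cable 2: L_2 = ‖A_2−P‖ = 2.1213;  C_2 = 2.4002 → slack
cable 3: L_3 = ‖A_3−P‖ = 3.8079;  C_3 = 4.9750 → slack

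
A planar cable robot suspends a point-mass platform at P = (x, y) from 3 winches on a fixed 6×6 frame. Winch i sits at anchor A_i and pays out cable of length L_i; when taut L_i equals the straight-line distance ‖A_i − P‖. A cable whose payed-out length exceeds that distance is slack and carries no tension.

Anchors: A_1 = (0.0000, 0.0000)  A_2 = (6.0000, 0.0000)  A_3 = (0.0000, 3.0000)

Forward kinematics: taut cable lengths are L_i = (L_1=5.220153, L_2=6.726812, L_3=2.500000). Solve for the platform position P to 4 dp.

circle eqns → linear via eq_j − eq_1; set k_j = A_j·A_j − L_j²
k_1 = 0.0000+0.0000−27.2500 = -27.2500
-12.0000·x + 0.0000·y = k_1−k_2 = -18.0000
0.0000·x − 6.0000·y = k_1−k_3 = -30.0000
solve first two rows → x=1.5000, y=5.0000

(1.5000, 5.0000)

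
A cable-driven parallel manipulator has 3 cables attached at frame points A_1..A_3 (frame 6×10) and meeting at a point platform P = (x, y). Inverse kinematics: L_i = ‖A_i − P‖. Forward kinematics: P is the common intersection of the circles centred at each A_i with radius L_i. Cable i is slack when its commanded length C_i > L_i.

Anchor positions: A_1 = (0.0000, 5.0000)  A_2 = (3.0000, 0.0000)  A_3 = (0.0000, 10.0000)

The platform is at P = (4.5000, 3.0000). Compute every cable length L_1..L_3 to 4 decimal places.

(4.9244, 3.3541, 8.3217)

L_1: Δ = A_1−P = (-4.5000, 2.0000) → ‖Δ‖ = √24.2500 = 4.9244
L_2: Δ = A_2−P = (-1.5000, -3.0000) → ‖Δ‖ = √11.2500 = 3.3541
L_3: Δ = A_3−P = (-4.5000, 7.0000) → ‖Δ‖ = √69.2500 = 8.3217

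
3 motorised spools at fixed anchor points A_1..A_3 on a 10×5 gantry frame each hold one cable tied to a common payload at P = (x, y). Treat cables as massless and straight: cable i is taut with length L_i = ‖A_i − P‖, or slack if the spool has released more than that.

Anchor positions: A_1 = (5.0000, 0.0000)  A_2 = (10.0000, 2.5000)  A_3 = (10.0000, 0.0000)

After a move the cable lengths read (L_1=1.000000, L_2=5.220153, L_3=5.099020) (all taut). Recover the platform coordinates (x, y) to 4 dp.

(5.0000, 1.0000)

each cable: (A_i−P)·(A_i−P) = L_i²; let c_i = ‖A_i‖²−L_i²
c_1 = 25.0000+0.0000−1.0000 = 24.0000
row 1: -10.0000x − 5.0000y = -55.0000  (c_2=79.0000)
row 2: -10.0000x + 0.0000y = -50.0000  (c_3=74.0000)
Cramer on rows 1–2 → x = 5.0000, y = 1.0000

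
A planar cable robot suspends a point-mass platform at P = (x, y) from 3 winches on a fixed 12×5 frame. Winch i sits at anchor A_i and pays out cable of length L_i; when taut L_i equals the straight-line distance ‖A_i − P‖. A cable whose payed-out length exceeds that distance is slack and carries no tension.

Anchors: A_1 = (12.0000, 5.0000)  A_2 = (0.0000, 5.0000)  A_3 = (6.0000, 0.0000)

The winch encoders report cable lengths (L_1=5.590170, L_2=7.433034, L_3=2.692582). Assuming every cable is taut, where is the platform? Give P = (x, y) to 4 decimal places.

(7.0000, 2.5000)

each cable: (A_i−P)·(A_i−P) = L_i²; let q_i = ‖A_i‖²−L_i²
q_1 = 144.0000+25.0000−31.2500 = 137.7500
row 1: 24.0000x + 0.0000y = 168.0000  (q_2=-30.2500)
row 2: 12.0000x + 10.0000y = 109.0000  (q_3=28.7500)
Cramer on rows 1–2 → x = 7.0000, y = 2.5000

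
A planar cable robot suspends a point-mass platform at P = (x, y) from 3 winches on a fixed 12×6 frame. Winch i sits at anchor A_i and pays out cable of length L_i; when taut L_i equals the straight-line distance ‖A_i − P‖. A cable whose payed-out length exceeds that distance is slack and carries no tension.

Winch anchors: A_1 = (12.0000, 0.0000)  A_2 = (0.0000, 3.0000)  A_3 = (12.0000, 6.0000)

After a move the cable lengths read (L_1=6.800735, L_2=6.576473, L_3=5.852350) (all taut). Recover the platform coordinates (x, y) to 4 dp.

(6.5000, 4.0000)

circle eqns → linear via eq_j − eq_1; set k_j = A_j·A_j − L_j²
k_1 = 144.0000+0.0000−46.2500 = 97.7500
24.0000·x − 6.0000·y = k_1−k_2 = 132.0000
0.0000·x − 12.0000·y = k_1−k_3 = -48.0000
solve first two rows → x=6.5000, y=4.0000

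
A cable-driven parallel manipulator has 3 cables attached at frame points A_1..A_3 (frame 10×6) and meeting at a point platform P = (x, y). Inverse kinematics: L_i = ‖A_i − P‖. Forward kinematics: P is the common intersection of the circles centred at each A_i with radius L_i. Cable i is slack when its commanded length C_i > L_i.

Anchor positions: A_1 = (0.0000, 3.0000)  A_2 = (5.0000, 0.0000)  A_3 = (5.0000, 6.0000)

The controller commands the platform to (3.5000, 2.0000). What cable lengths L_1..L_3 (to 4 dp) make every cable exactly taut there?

(3.6401, 2.5000, 4.2720)

L_1: Δ = A_1−P = (-3.5000, 1.0000) → ‖Δ‖ = √13.2500 = 3.6401
L_2: Δ = A_2−P = (1.5000, -2.0000) → ‖Δ‖ = √6.2500 = 2.5000
L_3: Δ = A_3−P = (1.5000, 4.0000) → ‖Δ‖ = √18.2500 = 4.2720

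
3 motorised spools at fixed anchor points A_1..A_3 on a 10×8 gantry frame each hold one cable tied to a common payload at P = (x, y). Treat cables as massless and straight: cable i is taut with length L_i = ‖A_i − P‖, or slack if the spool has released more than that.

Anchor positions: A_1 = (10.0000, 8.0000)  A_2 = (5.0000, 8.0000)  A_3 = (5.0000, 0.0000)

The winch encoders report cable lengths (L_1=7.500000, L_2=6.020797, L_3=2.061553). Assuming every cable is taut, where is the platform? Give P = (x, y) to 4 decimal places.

circle eqns → linear via eq_j − eq_1; set q_j = A_j·A_j − L_j²
q_1 = 100.0000+64.0000−56.2500 = 107.7500
10.0000·x + 0.0000·y = q_1−q_2 = 55.0000
10.0000·x + 16.0000·y = q_1−q_3 = 87.0000
solve first two rows → x=5.5000, y=2.0000

(5.5000, 2.0000)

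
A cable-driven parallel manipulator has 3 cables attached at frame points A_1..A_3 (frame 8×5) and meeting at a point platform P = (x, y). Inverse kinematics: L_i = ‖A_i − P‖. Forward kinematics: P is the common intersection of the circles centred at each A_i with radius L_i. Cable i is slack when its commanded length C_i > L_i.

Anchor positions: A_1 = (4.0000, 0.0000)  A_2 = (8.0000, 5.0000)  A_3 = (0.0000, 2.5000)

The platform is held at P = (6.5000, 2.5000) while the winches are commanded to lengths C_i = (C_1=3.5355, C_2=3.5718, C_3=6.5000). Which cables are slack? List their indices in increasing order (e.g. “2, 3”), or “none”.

2

cable 1: L_1 = ‖A_1−P‖ = 3.5355;  C_1 = 3.5355 → taut
cable 2: L_2 = ‖A_2−P‖ = 2.9155;  C_2 = 3.5718 → slack
cable 3: L_3 = ‖A_3−P‖ = 6.5000;  C_3 = 6.5000 → taut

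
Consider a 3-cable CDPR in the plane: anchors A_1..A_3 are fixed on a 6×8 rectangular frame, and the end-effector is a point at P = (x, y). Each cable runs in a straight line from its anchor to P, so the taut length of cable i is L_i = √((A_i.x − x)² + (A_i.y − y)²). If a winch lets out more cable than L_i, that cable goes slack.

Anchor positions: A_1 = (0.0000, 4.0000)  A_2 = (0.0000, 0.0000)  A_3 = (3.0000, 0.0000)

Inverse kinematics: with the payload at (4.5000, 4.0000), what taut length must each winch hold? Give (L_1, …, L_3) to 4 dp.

L_1 = √((0.0000−4.5000)² + (4.0000−4.0000)²) = 4.5000
L_2 = √((0.0000−4.5000)² + (0.0000−4.0000)²) = 6.0208
L_3 = √((3.0000−4.5000)² + (0.0000−4.0000)²) = 4.2720

(4.5000, 6.0208, 4.2720)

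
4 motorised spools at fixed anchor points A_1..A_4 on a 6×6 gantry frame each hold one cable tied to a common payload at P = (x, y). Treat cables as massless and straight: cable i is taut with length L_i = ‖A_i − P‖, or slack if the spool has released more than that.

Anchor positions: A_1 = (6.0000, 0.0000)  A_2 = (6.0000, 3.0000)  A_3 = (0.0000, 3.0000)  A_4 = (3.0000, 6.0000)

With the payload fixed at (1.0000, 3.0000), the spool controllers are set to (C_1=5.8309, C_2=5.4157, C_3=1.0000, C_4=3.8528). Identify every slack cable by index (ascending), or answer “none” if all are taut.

2, 4

cable 1: √((5.0000)²+(-3.0000)²)=5.8310, C_1=5.8309: taut
cable 2: √((5.0000)²+(0.0000)²)=5.0000, C_2=5.4157: slack
cable 3: √((-1.0000)²+(0.0000)²)=1.0000, C_3=1.0000: taut
cable 4: √((2.0000)²+(3.0000)²)=3.6056, C_4=3.8528: slack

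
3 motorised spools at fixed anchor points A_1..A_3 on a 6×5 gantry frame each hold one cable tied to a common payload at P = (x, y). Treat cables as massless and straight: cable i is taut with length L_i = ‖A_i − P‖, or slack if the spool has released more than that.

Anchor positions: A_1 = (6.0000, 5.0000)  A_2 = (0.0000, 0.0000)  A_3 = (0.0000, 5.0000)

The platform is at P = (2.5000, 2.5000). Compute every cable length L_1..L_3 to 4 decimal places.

L_1 = √((6.0000−2.5000)² + (5.0000−2.5000)²) = 4.3012
L_2 = √((0.0000−2.5000)² + (0.0000−2.5000)²) = 3.5355
L_3 = √((0.0000−2.5000)² + (5.0000−2.5000)²) = 3.5355

(4.3012, 3.5355, 3.5355)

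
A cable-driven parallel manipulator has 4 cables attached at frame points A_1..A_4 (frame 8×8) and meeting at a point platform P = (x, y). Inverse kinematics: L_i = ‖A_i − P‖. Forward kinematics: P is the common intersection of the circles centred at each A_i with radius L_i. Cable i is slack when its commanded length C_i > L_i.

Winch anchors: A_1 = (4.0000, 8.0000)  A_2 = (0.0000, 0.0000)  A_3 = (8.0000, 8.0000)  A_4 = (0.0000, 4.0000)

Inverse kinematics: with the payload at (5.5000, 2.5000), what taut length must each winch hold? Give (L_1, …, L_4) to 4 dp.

(5.7009, 6.0415, 6.0415, 5.7009)

cable 1: Δx=-1.5000, Δy=5.5000; L_1 = √(Δx²+Δy²) = 5.7009
cable 2: Δx=-5.5000, Δy=-2.5000; L_2 = √(Δx²+Δy²) = 6.0415
cable 3: Δx=2.5000, Δy=5.5000; L_3 = √(Δx²+Δy²) = 6.0415
cable 4: Δx=-5.5000, Δy=1.5000; L_4 = √(Δx²+Δy²) = 5.7009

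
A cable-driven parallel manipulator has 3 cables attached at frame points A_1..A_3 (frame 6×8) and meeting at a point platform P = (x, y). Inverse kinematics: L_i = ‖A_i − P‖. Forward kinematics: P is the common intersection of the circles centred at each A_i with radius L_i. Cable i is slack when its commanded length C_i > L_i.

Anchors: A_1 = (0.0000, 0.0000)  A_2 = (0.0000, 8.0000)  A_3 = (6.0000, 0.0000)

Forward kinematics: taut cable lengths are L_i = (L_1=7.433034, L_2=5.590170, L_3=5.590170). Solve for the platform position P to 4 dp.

(5.0000, 5.5000)

circle eqns → linear via eq_j − eq_1; set k_j = A_j·A_j − L_j²
k_1 = 0.0000+0.0000−55.2500 = -55.2500
0.0000·x − 16.0000·y = k_1−k_2 = -88.0000
-12.0000·x + 0.0000·y = k_1−k_3 = -60.0000
solve first two rows → x=5.0000, y=5.5000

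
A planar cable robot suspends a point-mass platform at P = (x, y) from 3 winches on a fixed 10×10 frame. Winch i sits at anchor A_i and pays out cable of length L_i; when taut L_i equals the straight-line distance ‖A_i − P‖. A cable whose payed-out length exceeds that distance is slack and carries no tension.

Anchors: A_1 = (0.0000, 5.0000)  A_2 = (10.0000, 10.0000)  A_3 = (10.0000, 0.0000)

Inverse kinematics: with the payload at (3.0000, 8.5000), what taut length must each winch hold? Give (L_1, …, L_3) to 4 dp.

cable 1: Δx=-3.0000, Δy=-3.5000; L_1 = √(Δx²+Δy²) = 4.6098
cable 2: Δx=7.0000, Δy=1.5000; L_2 = √(Δx²+Δy²) = 7.1589
cable 3: Δx=7.0000, Δy=-8.5000; L_3 = √(Δx²+Δy²) = 11.0114

(4.6098, 7.1589, 11.0114)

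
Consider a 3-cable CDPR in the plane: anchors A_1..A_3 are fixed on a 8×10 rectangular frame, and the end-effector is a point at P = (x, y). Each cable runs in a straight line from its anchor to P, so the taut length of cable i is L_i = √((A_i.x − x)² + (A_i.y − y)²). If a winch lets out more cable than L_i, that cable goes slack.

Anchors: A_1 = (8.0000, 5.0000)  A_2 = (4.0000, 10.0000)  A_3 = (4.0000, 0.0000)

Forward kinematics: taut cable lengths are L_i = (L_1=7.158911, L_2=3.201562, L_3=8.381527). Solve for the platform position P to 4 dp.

(1.5000, 8.0000)

circle eqns → linear via eq_j − eq_1; set c_j = A_j·A_j − L_j²
c_1 = 64.0000+25.0000−51.2500 = 37.7500
8.0000·x − 10.0000·y = c_1−c_2 = -68.0000
8.0000·x + 10.0000·y = c_1−c_3 = 92.0000
solve first two rows → x=1.5000, y=8.0000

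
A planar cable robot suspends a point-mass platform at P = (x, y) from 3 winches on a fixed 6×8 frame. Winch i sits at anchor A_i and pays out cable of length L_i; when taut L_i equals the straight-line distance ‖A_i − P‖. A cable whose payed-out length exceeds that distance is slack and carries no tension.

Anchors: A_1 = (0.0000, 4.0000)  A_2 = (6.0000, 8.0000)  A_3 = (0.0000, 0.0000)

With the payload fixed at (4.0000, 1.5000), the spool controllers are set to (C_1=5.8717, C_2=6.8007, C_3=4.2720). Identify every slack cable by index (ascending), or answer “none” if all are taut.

1

i=1: geometric 4.7170 vs commanded 5.8717 ⇒ slack
i=2: geometric 6.8007 vs commanded 6.8007 ⇒ taut
i=3: geometric 4.2720 vs commanded 4.2720 ⇒ taut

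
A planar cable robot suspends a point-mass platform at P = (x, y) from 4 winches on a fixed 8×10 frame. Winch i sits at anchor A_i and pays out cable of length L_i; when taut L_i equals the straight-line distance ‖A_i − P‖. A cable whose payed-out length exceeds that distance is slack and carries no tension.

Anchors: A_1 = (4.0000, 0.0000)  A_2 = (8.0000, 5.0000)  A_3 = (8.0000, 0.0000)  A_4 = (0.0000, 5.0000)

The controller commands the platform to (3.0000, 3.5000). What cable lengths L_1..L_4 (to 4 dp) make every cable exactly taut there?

(3.6401, 5.2202, 6.1033, 3.3541)

L_1 = √((4.0000−3.0000)² + (0.0000−3.5000)²) = 3.6401
L_2 = √((8.0000−3.0000)² + (5.0000−3.5000)²) = 5.2202
L_3 = √((8.0000−3.0000)² + (0.0000−3.5000)²) = 6.1033
L_4 = √((0.0000−3.0000)² + (5.0000−3.5000)²) = 3.3541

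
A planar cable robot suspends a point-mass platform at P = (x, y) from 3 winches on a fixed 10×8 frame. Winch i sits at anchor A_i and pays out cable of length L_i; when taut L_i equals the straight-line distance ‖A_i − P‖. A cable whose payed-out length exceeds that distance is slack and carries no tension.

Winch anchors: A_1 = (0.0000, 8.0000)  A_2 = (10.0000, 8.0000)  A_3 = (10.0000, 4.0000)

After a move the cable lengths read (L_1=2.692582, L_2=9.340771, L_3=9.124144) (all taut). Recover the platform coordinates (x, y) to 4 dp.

(1.0000, 5.5000)

each cable: (A_i−P)·(A_i−P) = L_i²; let q_i = ‖A_i‖²−L_i²
q_1 = 0.0000+64.0000−7.2500 = 56.7500
row 1: -20.0000x + 0.0000y = -20.0000  (q_2=76.7500)
row 2: -20.0000x + 8.0000y = 24.0000  (q_3=32.7500)
Cramer on rows 1–2 → x = 1.0000, y = 5.5000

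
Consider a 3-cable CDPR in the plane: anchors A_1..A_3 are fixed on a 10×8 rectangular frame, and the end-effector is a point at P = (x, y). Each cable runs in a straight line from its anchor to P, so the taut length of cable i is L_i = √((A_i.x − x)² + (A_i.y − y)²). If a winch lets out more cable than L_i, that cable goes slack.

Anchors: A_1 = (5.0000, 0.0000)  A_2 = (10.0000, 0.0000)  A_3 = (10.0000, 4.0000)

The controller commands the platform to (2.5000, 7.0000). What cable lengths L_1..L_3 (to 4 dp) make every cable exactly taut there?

L_1: Δ = A_1−P = (2.5000, -7.0000) → ‖Δ‖ = √55.2500 = 7.4330
L_2: Δ = A_2−P = (7.5000, -7.0000) → ‖Δ‖ = √105.2500 = 10.2591
L_3: Δ = A_3−P = (7.5000, -3.0000) → ‖Δ‖ = √65.2500 = 8.0777

(7.4330, 10.2591, 8.0777)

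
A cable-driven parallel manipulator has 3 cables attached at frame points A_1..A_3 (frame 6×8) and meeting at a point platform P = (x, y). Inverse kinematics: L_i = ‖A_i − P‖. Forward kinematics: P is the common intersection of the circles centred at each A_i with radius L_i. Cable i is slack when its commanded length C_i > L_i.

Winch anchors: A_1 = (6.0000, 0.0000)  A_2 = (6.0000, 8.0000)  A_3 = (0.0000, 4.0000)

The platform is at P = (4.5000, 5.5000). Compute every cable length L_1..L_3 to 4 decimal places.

(5.7009, 2.9155, 4.7434)

cable 1: Δx=1.5000, Δy=-5.5000; L_1 = √(Δx²+Δy²) = 5.7009
cable 2: Δx=1.5000, Δy=2.5000; L_2 = √(Δx²+Δy²) = 2.9155
cable 3: Δx=-4.5000, Δy=-1.5000; L_3 = √(Δx²+Δy²) = 4.7434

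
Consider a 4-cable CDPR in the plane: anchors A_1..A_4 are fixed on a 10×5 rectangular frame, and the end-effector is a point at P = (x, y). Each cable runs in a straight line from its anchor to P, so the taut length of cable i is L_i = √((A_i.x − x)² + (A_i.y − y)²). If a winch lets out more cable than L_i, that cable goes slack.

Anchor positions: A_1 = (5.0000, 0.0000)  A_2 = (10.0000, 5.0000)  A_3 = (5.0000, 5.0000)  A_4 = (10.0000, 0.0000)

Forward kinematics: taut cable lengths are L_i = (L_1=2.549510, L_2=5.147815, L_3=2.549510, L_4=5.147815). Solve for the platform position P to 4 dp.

circle eqns → linear via eq_j − eq_1; set q_j = A_j·A_j − L_j²
q_1 = 25.0000+0.0000−6.5000 = 18.5000
-10.0000·x − 10.0000·y = q_1−q_2 = -80.0000
0.0000·x − 10.0000·y = q_1−q_3 = -25.0000
-10.0000·x + 0.0000·y = q_1−q_4 = -55.0000
solve first two rows → x=5.5000, y=2.5000
check cable 4: ‖A_4−P‖² = 26.5000 ≈ L_4² = 26.5000 ✓

(5.5000, 2.5000)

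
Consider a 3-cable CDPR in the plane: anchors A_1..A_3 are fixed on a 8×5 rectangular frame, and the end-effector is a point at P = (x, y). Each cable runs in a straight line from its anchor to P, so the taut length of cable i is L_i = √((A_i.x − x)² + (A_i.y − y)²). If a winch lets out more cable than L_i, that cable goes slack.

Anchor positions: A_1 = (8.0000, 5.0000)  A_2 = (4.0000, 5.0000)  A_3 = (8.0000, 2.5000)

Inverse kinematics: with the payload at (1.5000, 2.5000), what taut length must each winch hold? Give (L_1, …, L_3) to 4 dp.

L_1 = √((8.0000−1.5000)² + (5.0000−2.5000)²) = 6.9642
L_2 = √((4.0000−1.5000)² + (5.0000−2.5000)²) = 3.5355
L_3 = √((8.0000−1.5000)² + (2.5000−2.5000)²) = 6.5000

(6.9642, 3.5355, 6.5000)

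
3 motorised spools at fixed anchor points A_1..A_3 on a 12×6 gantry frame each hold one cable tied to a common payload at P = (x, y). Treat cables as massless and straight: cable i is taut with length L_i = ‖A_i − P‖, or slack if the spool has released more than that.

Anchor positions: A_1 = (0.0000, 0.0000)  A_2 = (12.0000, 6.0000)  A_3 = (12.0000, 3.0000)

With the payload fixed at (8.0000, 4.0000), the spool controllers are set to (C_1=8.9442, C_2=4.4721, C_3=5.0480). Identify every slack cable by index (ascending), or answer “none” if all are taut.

cable 1: L_1 = ‖A_1−P‖ = 8.9443;  C_1 = 8.9442 → taut
cable 2: L_2 = ‖A_2−P‖ = 4.4721;  C_2 = 4.4721 → taut
cable 3: L_3 = ‖A_3−P‖ = 4.1231;  C_3 = 5.0480 → slack

3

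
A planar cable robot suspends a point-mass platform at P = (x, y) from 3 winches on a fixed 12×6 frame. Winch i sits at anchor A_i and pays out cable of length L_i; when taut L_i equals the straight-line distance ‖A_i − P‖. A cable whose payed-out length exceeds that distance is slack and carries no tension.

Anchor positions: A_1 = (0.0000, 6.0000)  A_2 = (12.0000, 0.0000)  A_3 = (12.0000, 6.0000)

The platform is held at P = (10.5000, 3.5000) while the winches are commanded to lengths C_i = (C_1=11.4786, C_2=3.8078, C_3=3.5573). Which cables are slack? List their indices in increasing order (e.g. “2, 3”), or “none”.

cable 1: L_1 = ‖A_1−P‖ = 10.7935;  C_1 = 11.4786 → slack
cable 2: L_2 = ‖A_2−P‖ = 3.8079;  C_2 = 3.8078 → taut
cable 3: L_3 = ‖A_3−P‖ = 2.9155;  C_3 = 3.5573 → slack

1, 3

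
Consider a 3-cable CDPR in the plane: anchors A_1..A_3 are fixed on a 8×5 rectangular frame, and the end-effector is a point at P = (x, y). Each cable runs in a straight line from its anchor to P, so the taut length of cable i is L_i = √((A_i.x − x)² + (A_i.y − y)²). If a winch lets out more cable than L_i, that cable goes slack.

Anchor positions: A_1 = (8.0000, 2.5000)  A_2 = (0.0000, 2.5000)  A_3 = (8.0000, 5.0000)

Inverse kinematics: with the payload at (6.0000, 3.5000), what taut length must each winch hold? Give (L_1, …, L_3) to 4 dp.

L_1 = √((8.0000−6.0000)² + (2.5000−3.5000)²) = 2.2361
L_2 = √((0.0000−6.0000)² + (2.5000−3.5000)²) = 6.0828
L_3 = √((8.0000−6.0000)² + (5.0000−3.5000)²) = 2.5000

(2.2361, 6.0828, 2.5000)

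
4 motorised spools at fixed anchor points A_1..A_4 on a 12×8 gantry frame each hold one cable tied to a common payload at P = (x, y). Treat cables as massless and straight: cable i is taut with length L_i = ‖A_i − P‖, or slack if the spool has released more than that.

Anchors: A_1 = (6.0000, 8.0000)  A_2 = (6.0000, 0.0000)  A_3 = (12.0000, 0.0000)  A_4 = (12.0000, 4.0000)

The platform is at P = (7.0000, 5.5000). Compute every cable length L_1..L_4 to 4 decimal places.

cable 1: Δx=-1.0000, Δy=2.5000; L_1 = √(Δx²+Δy²) = 2.6926
cable 2: Δx=-1.0000, Δy=-5.5000; L_2 = √(Δx²+Δy²) = 5.5902
cable 3: Δx=5.0000, Δy=-5.5000; L_3 = √(Δx²+Δy²) = 7.4330
cable 4: Δx=5.0000, Δy=-1.5000; L_4 = √(Δx²+Δy²) = 5.2202

(2.6926, 5.5902, 7.4330, 5.2202)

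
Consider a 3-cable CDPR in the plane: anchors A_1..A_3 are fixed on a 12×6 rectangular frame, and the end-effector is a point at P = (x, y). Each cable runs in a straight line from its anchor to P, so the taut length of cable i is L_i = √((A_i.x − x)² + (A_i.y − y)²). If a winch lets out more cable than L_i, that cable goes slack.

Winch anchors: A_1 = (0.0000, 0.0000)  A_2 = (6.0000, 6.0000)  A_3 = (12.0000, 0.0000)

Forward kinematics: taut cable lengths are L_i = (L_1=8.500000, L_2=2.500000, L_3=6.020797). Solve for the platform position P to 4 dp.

(7.5000, 4.0000)

each cable: (A_i−P)·(A_i−P) = L_i²; let q_i = ‖A_i‖²−L_i²
q_1 = 0.0000+0.0000−72.2500 = -72.2500
row 1: -12.0000x − 12.0000y = -138.0000  (q_2=65.7500)
row 2: -24.0000x + 0.0000y = -180.0000  (q_3=107.7500)
Cramer on rows 1–2 → x = 7.5000, y = 4.0000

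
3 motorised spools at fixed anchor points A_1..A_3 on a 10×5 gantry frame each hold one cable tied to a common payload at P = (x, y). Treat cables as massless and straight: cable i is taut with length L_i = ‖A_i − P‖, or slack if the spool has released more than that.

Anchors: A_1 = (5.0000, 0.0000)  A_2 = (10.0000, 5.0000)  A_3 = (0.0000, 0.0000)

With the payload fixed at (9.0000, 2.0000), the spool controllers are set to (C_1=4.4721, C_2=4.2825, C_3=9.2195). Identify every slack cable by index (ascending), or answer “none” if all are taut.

cable 1: L_1 = ‖A_1−P‖ = 4.4721;  C_1 = 4.4721 → taut
cable 2: L_2 = ‖A_2−P‖ = 3.1623;  C_2 = 4.2825 → slack
cable 3: L_3 = ‖A_3−P‖ = 9.2195;  C_3 = 9.2195 → taut

2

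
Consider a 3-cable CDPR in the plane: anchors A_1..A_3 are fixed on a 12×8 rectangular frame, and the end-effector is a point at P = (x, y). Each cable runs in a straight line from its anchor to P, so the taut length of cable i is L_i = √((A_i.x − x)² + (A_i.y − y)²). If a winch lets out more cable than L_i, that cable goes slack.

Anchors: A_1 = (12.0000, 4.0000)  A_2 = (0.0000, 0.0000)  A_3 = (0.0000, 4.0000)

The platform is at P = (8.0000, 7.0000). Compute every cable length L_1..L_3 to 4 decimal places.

(5.0000, 10.6301, 8.5440)

L_1 = √((12.0000−8.0000)² + (4.0000−7.0000)²) = 5.0000
L_2 = √((0.0000−8.0000)² + (0.0000−7.0000)²) = 10.6301
L_3 = √((0.0000−8.0000)² + (4.0000−7.0000)²) = 8.5440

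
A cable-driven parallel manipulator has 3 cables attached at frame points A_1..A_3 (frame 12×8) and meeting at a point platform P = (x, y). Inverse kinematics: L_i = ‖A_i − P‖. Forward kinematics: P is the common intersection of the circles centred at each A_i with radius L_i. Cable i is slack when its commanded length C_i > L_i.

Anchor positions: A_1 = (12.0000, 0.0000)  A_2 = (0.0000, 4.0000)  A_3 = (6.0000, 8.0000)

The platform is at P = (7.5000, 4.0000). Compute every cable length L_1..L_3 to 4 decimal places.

L_1: Δ = A_1−P = (4.5000, -4.0000) → ‖Δ‖ = √36.2500 = 6.0208
L_2: Δ = A_2−P = (-7.5000, 0.0000) → ‖Δ‖ = √56.2500 = 7.5000
L_3: Δ = A_3−P = (-1.5000, 4.0000) → ‖Δ‖ = √18.2500 = 4.2720

(6.0208, 7.5000, 4.2720)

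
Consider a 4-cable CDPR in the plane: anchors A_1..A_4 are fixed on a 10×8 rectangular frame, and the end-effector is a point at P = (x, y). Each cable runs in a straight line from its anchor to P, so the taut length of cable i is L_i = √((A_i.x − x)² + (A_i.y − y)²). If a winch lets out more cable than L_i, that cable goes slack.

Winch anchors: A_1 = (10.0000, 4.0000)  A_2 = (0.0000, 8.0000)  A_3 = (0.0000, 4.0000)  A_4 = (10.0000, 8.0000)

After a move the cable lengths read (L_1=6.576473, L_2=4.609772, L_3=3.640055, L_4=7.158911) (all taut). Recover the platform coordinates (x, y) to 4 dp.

circle eqns → linear via eq_j − eq_1; set k_j = A_j·A_j − L_j²
k_1 = 100.0000+16.0000−43.2500 = 72.7500
20.0000·x − 8.0000·y = k_1−k_2 = 30.0000
20.0000·x + 0.0000·y = k_1−k_3 = 70.0000
0.0000·x − 8.0000·y = k_1−k_4 = -40.0000
solve first two rows → x=3.5000, y=5.0000
check cable 4: ‖A_4−P‖² = 51.2500 ≈ L_4² = 51.2500 ✓

(3.5000, 5.0000)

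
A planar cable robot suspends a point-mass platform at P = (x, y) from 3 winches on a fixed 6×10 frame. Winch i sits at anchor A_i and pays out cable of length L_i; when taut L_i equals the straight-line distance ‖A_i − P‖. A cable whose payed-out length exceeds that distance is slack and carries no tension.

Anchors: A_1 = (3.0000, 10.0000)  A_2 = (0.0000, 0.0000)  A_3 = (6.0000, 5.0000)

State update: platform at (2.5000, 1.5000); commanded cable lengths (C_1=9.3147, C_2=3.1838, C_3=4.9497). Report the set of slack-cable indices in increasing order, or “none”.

i=1: geometric 8.5147 vs commanded 9.3147 ⇒ slack
i=2: geometric 2.9155 vs commanded 3.1838 ⇒ slack
i=3: geometric 4.9497 vs commanded 4.9497 ⇒ taut

1, 2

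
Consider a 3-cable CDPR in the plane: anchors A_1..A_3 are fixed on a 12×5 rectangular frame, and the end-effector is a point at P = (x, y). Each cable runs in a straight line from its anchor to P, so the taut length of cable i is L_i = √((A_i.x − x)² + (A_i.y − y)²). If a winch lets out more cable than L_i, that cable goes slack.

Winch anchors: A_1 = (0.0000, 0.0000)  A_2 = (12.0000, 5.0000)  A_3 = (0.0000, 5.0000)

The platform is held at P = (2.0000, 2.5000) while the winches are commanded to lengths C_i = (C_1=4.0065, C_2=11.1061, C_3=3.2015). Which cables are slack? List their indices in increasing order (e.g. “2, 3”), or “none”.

1, 2

cable 1: √((-2.0000)²+(-2.5000)²)=3.2016, C_1=4.0065: slack
cable 2: √((10.0000)²+(2.5000)²)=10.3078, C_2=11.1061: slack
cable 3: √((-2.0000)²+(2.5000)²)=3.2016, C_3=3.2015: taut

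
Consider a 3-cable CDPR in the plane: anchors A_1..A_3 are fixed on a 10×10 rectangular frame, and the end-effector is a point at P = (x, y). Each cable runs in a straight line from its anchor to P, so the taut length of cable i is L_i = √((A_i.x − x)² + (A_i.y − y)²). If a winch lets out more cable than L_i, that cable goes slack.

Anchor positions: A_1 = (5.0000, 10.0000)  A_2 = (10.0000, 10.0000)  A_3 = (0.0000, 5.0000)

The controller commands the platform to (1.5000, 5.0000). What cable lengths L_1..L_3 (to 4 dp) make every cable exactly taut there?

(6.1033, 9.8615, 1.5000)

L_1 = √((5.0000−1.5000)² + (10.0000−5.0000)²) = 6.1033
L_2 = √((10.0000−1.5000)² + (10.0000−5.0000)²) = 9.8615
L_3 = √((0.0000−1.5000)² + (5.0000−5.0000)²) = 1.5000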